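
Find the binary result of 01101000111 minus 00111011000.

Method 1 - Direct subtraction (column by column from the right: bit − bit − borrow-in; if negative, add 2 and borrow 1 from the next column):
borrow: 01111110000
        01101000111
-       00111011000
-------------------
        00101101111

Method 2 - Add two's complement:
Two's complement of 00111011000: invert → 11000100111, add 1 → 11000101000
  01101000111
+ 11000101000
-------------
 100101101111  (end carry out of the top bit = 1)
Discarding the end carry: 00101101111
Decimal check:
  01101000111 = 512 + 256 + 64 + 4 + 2 + 1 = 839
  00111011000 = 256 + 128 + 64 + 16 + 8 = 472
  839 - 472 = 367, and 00101101111 = 256 + 64 + 32 + 8 + 4 + 2 + 1 = 367 ✓



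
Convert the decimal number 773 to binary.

Using repeated division by 2:
773 ÷ 2 = 386 remainder 1
386 ÷ 2 = 193 remainder 0
193 ÷ 2 = 96 remainder 1
96 ÷ 2 = 48 remainder 0
48 ÷ 2 = 24 remainder 0
24 ÷ 2 = 12 remainder 0
12 ÷ 2 = 6 remainder 0
6 ÷ 2 = 3 remainder 0
3 ÷ 2 = 1 remainder 1
1 ÷ 2 = 0 remainder 1
Reading remainders bottom to top: 1100000101



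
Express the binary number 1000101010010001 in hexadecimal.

Group into 4-bit nibbles from right:
  1000 = 8
  1010 = A
  1001 = 9
  0001 = 1
Result: 8A91



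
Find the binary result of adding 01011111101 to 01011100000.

Add column by column from the right: bit + bit + carry-in; write the sum mod 2, carry 1 when the sum is 2 or 3.
carry:  10111000000
        01011111101
+       01011100000
-------------------
       010111011101
(the carry out of the leftmost column, 0, becomes the leading bit)
Decimal check:
  01011111101 = 512 + 128 + 64 + 32 + 16 + 8 + 4 + 1 = 765
  01011100000 = 512 + 128 + 64 + 32 = 736
  765 + 736 = 1501, and 010111011101 = 1024 + 256 + 128 + 64 + 16 + 8 + 4 + 1 = 1501 ✓



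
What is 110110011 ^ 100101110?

XOR: 1 when bits differ
  110110011
^ 100101110
-----------
  010011101
Decimal: 435 ^ 302 = 157



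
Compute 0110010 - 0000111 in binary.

Method 1 - Direct subtraction (column by column from the right: bit − bit − borrow-in; if negative, add 2 and borrow 1 from the next column):
borrow: 0011110
        0110010
-       0000111
---------------
        0101011

Method 2 - Add two's complement:
Two's complement of 0000111: invert → 1111000, add 1 → 1111001
  0110010
+ 1111001
---------
 10101011  (end carry out of the top bit = 1)
Discarding the end carry: 0101011
Decimal check:
  0110010 = 32 + 16 + 2 = 50
  0000111 = 4 + 2 + 1 = 7
  50 - 7 = 43, and 0101011 = 32 + 8 + 2 + 1 = 43 ✓



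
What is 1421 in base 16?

Using repeated division by 16 (digits 10–15 are A–F):
1421 ÷ 16 = 88 remainder 13 (D)
88 ÷ 16 = 5 remainder 8
5 ÷ 16 = 0 remainder 5
Reading remainders bottom to top: 58D



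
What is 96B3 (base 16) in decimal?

Expand by place value (powers of 16):
Digit values: B = 11
96B3 = 9 × 16^3 + 6 × 16^2 + 11 × 16^1 + 3 × 16^0
= 9 × 4096 + 6 × 256 + 11 × 16 + 3 × 1
= 36864 + 1536 + 176 + 3
= 38579



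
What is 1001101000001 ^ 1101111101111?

XOR: 1 when bits differ
  1001101000001
^ 1101111101111
---------------
  0100010101110
Decimal: 4929 ^ 7151 = 2222



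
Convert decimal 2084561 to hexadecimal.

Using repeated division by 16 (digits 10–15 are A–F):
2084561 ÷ 16 = 130285 remainder 1
130285 ÷ 16 = 8142 remainder 13 (D)
8142 ÷ 16 = 508 remainder 14 (E)
508 ÷ 16 = 31 remainder 12 (C)
31 ÷ 16 = 1 remainder 15 (F)
1 ÷ 16 = 0 remainder 1
Reading remainders bottom to top: 1FCED1



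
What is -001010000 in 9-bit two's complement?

Original: 001010000
Step 1 - Invert all bits: 110101111
Step 2 - Add 1: 110110000
Verification: 001010000 + 110110000 = 1000000000; discarding the end carry (carry out of the top bit) leaves the 9-bit value 000000000, as required for x + (-x)



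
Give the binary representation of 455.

Using repeated division by 2:
455 ÷ 2 = 227 remainder 1
227 ÷ 2 = 113 remainder 1
113 ÷ 2 = 56 remainder 1
56 ÷ 2 = 28 remainder 0
28 ÷ 2 = 14 remainder 0
14 ÷ 2 = 7 remainder 0
7 ÷ 2 = 3 remainder 1
3 ÷ 2 = 1 remainder 1
1 ÷ 2 = 0 remainder 1
Reading remainders bottom to top: 111000111



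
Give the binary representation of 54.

Using repeated division by 2:
54 ÷ 2 = 27 remainder 0
27 ÷ 2 = 13 remainder 1
13 ÷ 2 = 6 remainder 1
6 ÷ 2 = 3 remainder 0
3 ÷ 2 = 1 remainder 1
1 ÷ 2 = 0 remainder 1
Reading remainders bottom to top: 110110



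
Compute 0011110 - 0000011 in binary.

Method 1 - Direct subtraction (column by column from the right: bit − bit − borrow-in; if negative, add 2 and borrow 1 from the next column):
borrow: 0000110
        0011110
-       0000011
---------------
        0011011

Method 2 - Add two's complement:
Two's complement of 0000011: invert → 1111100, add 1 → 1111101
  0011110
+ 1111101
---------
 10011011  (end carry out of the top bit = 1)
Discarding the end carry: 0011011
Decimal check:
  0011110 = 16 + 8 + 4 + 2 = 30
  0000011 = 2 + 1 = 3
  30 - 3 = 27, and 0011011 = 16 + 8 + 2 + 1 = 27 ✓



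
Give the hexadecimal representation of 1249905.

Using repeated division by 16 (digits 10–15 are A–F):
1249905 ÷ 16 = 78119 remainder 1
78119 ÷ 16 = 4882 remainder 7
4882 ÷ 16 = 305 remainder 2
305 ÷ 16 = 19 remainder 1
19 ÷ 16 = 1 remainder 3
1 ÷ 16 = 0 remainder 1
Reading remainders bottom to top: 131271



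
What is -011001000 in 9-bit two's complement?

Original: 011001000
Step 1 - Invert all bits: 100110111
Step 2 - Add 1: 100111000
Verification: 011001000 + 100111000 = 1000000000; discarding the end carry (carry out of the top bit) leaves the 9-bit value 000000000, as required for x + (-x)



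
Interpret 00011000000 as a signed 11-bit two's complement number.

Binary: 00011000000
Sign bit: 0 (non-negative)
Read directly as an unsigned value:
00011000000 = 128 + 64 = 192
Value: 192



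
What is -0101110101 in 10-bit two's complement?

Original: 0101110101
Step 1 - Invert all bits: 1010001010
Step 2 - Add 1: 1010001011
Verification: 0101110101 + 1010001011 = 10000000000; discarding the end carry (carry out of the top bit) leaves the 10-bit value 0000000000, as required for x + (-x)



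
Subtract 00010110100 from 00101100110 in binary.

Method 1 - Direct subtraction (column by column from the right: bit − bit − borrow-in; if negative, add 2 and borrow 1 from the next column):
borrow: 00101100000
        00101100110
-       00010110100
-------------------
        00010110010

Method 2 - Add two's complement:
Two's complement of 00010110100: invert → 11101001011, add 1 → 11101001100
  00101100110
+ 11101001100
-------------
 100010110010  (end carry out of the top bit = 1)
Discarding the end carry: 00010110010
Decimal check:
  00101100110 = 256 + 64 + 32 + 4 + 2 = 358
  00010110100 = 128 + 32 + 16 + 4 = 180
  358 - 180 = 178, and 00010110010 = 128 + 32 + 16 + 2 = 178 ✓



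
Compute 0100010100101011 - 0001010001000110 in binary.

Method 1 - Direct subtraction (column by column from the right: bit − bit − borrow-in; if negative, add 2 and borrow 1 from the next column):
borrow: 0110000110001000
        0100010100101011
-       0001010001000110
------------------------
        0011000011100101

Method 2 - Add two's complement:
Two's complement of 0001010001000110: invert → 1110101110111001, add 1 → 1110101110111010
  0100010100101011
+ 1110101110111010
------------------
 10011000011100101  (end carry out of the top bit = 1)
Discarding the end carry: 0011000011100101
Decimal check:
  0100010100101011 = 16384 + 1024 + 256 + 32 + 8 + 2 + 1 = 17707
  0001010001000110 = 4096 + 1024 + 64 + 4 + 2 = 5190
  17707 - 5190 = 12517, and 0011000011100101 = 8192 + 4096 + 128 + 64 + 32 + 4 + 1 = 12517 ✓



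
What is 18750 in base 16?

Using repeated division by 16 (digits 10–15 are A–F):
18750 ÷ 16 = 1171 remainder 14 (E)
1171 ÷ 16 = 73 remainder 3
73 ÷ 16 = 4 remainder 9
4 ÷ 16 = 0 remainder 4
Reading remainders bottom to top: 493E



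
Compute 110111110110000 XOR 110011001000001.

XOR: 1 when bits differ
  110111110110000
^ 110011001000001
-----------------
  000100111110001
Decimal: 28592 ^ 26177 = 2545



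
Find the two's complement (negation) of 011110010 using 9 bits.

Original: 011110010
Step 1 - Invert all bits: 100001101
Step 2 - Add 1: 100001110
Verification: 011110010 + 100001110 = 1000000000; discarding the end carry (carry out of the top bit) leaves the 9-bit value 000000000, as required for x + (-x)



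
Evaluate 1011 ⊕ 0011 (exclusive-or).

XOR: 1 when bits differ
  1011
^ 0011
------
  1000
Decimal: 11 ^ 3 = 8



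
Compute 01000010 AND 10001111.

AND: 1 only when both bits are 1
  01000010
& 10001111
----------
  00000010
Decimal: 66 & 143 = 2



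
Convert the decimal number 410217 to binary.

Using repeated division by 2:
410217 ÷ 2 = 205108 remainder 1
205108 ÷ 2 = 102554 remainder 0
102554 ÷ 2 = 51277 remainder 0
51277 ÷ 2 = 25638 remainder 1
25638 ÷ 2 = 12819 remainder 0
12819 ÷ 2 = 6409 remainder 1
6409 ÷ 2 = 3204 remainder 1
3204 ÷ 2 = 1602 remainder 0
1602 ÷ 2 = 801 remainder 0
801 ÷ 2 = 400 remainder 1
400 ÷ 2 = 200 remainder 0
200 ÷ 2 = 100 remainder 0
100 ÷ 2 = 50 remainder 0
50 ÷ 2 = 25 remainder 0
25 ÷ 2 = 12 remainder 1
12 ÷ 2 = 6 remainder 0
6 ÷ 2 = 3 remainder 0
3 ÷ 2 = 1 remainder 1
1 ÷ 2 = 0 remainder 1
Reading remainders bottom to top: 1100100001001101001



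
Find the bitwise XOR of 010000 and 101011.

XOR: 1 when bits differ
  010000
^ 101011
--------
  111011
Decimal: 16 ^ 43 = 59



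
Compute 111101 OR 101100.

OR: 1 when either bit is 1
  111101
| 101100
--------
  111101
Decimal: 61 | 44 = 61



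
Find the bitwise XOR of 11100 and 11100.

XOR: 1 when bits differ
  11100
^ 11100
-------
  00000
Decimal: 28 ^ 28 = 0



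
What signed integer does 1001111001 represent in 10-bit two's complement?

Binary: 1001111001
Sign bit: 1 (negative)
Invert: 0110000110
Add 1:  0110000111
Magnitude: 0110000111 = 256 + 128 + 4 + 2 + 1 = 391
Value: -391



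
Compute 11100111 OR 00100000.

OR: 1 when either bit is 1
  11100111
| 00100000
----------
  11100111
Decimal: 231 | 32 = 231



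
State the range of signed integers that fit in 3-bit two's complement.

For 3-bit two's complement:
Minimum: -2^2 = -4
Maximum: 2^2 - 1 = 3



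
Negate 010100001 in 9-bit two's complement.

Original: 010100001
Step 1 - Invert all bits: 101011110
Step 2 - Add 1: 101011111
Verification: 010100001 + 101011111 = 1000000000; discarding the end carry (carry out of the top bit) leaves the 9-bit value 000000000, as required for x + (-x)



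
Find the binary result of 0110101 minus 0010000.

Method 1 - Direct subtraction (column by column from the right: bit − bit − borrow-in; if negative, add 2 and borrow 1 from the next column):
borrow: 0000000
        0110101
-       0010000
---------------
        0100101

Method 2 - Add two's complement:
Two's complement of 0010000: invert → 1101111, add 1 → 1110000
  0110101
+ 1110000
---------
 10100101  (end carry out of the top bit = 1)
Discarding the end carry: 0100101
Decimal check:
  0110101 = 32 + 16 + 4 + 1 = 53
  0010000 = 16
  53 - 16 = 37, and 0100101 = 32 + 4 + 1 = 37 ✓



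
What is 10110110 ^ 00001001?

XOR: 1 when bits differ
  10110110
^ 00001001
----------
  10111111
Decimal: 182 ^ 9 = 191



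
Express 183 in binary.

Using repeated division by 2:
183 ÷ 2 = 91 remainder 1
91 ÷ 2 = 45 remainder 1
45 ÷ 2 = 22 remainder 1
22 ÷ 2 = 11 remainder 0
11 ÷ 2 = 5 remainder 1
5 ÷ 2 = 2 remainder 1
2 ÷ 2 = 1 remainder 0
1 ÷ 2 = 0 remainder 1
Reading remainders bottom to top: 10110111



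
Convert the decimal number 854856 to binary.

Using repeated division by 2:
854856 ÷ 2 = 427428 remainder 0
427428 ÷ 2 = 213714 remainder 0
213714 ÷ 2 = 106857 remainder 0
106857 ÷ 2 = 53428 remainder 1
53428 ÷ 2 = 26714 remainder 0
26714 ÷ 2 = 13357 remainder 0
13357 ÷ 2 = 6678 remainder 1
6678 ÷ 2 = 3339 remainder 0
3339 ÷ 2 = 1669 remainder 1
1669 ÷ 2 = 834 remainder 1
834 ÷ 2 = 417 remainder 0
417 ÷ 2 = 208 remainder 1
208 ÷ 2 = 104 remainder 0
104 ÷ 2 = 52 remainder 0
52 ÷ 2 = 26 remainder 0
26 ÷ 2 = 13 remainder 0
13 ÷ 2 = 6 remainder 1
6 ÷ 2 = 3 remainder 0
3 ÷ 2 = 1 remainder 1
1 ÷ 2 = 0 remainder 1
Reading remainders bottom to top: 11010000101101001000



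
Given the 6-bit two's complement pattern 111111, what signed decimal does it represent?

Binary: 111111
Sign bit: 1 (negative)
Invert: 000000
Add 1:  000001
Magnitude: 000001 = 1
Value: -1



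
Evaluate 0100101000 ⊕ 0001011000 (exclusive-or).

XOR: 1 when bits differ
  0100101000
^ 0001011000
------------
  0101110000
Decimal: 296 ^ 88 = 368



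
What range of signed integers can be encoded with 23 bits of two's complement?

For 23-bit two's complement:
Minimum: -2^22 = -4194304
Maximum: 2^22 - 1 = 4194303



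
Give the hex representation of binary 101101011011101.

Group into 4-bit nibbles from right:
  0101 = 5
  1010 = A
  1101 = D
  1101 = D
Result: 5ADD



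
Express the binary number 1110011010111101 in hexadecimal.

Group into 4-bit nibbles from right:
  1110 = E
  0110 = 6
  1011 = B
  1101 = D
Result: E6BD



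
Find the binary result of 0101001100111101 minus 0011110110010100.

Method 1 - Direct subtraction (column by column from the right: bit − bit − borrow-in; if negative, add 2 and borrow 1 from the next column):
borrow: 0111101100000000
        0101001100111101
-       0011110110010100
------------------------
        0001010110101001

Method 2 - Add two's complement:
Two's complement of 0011110110010100: invert → 1100001001101011, add 1 → 1100001001101100
  0101001100111101
+ 1100001001101100
------------------
 10001010110101001  (end carry out of the top bit = 1)
Discarding the end carry: 0001010110101001
Decimal check:
  0101001100111101 = 16384 + 4096 + 512 + 256 + 32 + 16 + 8 + 4 + 1 = 21309
  0011110110010100 = 8192 + 4096 + 2048 + 1024 + 256 + 128 + 16 + 4 = 15764
  21309 - 15764 = 5545, and 0001010110101001 = 4096 + 1024 + 256 + 128 + 32 + 8 + 1 = 5545 ✓



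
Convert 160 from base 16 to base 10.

Expand by place value (powers of 16):
160 = 1 × 16^2 + 6 × 16^1 + 0 × 16^0
= 1 × 256 + 6 × 16 + 0 × 1
= 256 + 96 + 0
= 352



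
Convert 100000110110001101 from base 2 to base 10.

Sum of powers of 2 for each 1-bit:
2^0 + 2^2 + 2^3 + 2^7 + 2^8 + 2^10 + 2^11 + 2^17
= 1 + 4 + 8 + 128 + 256 + 1024 + 2048 + 131072
= 134541



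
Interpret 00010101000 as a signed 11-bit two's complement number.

Binary: 00010101000
Sign bit: 0 (non-negative)
Read directly as an unsigned value:
00010101000 = 128 + 32 + 8 = 168
Value: 168



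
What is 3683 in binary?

Using repeated division by 2:
3683 ÷ 2 = 1841 remainder 1
1841 ÷ 2 = 920 remainder 1
920 ÷ 2 = 460 remainder 0
460 ÷ 2 = 230 remainder 0
230 ÷ 2 = 115 remainder 0
115 ÷ 2 = 57 remainder 1
57 ÷ 2 = 28 remainder 1
28 ÷ 2 = 14 remainder 0
14 ÷ 2 = 7 remainder 0
7 ÷ 2 = 3 remainder 1
3 ÷ 2 = 1 remainder 1
1 ÷ 2 = 0 remainder 1
Reading remainders bottom to top: 111001100011



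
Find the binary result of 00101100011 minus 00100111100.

Method 1 - Direct subtraction (column by column from the right: bit − bit − borrow-in; if negative, add 2 and borrow 1 from the next column):
borrow: 00001111000
        00101100011
-       00100111100
-------------------
        00000100111

Method 2 - Add two's complement:
Two's complement of 00100111100: invert → 11011000011, add 1 → 11011000100
  00101100011
+ 11011000100
-------------
 100000100111  (end carry out of the top bit = 1)
Discarding the end carry: 00000100111
Decimal check:
  00101100011 = 256 + 64 + 32 + 2 + 1 = 355
  00100111100 = 256 + 32 + 16 + 8 + 4 = 316
  355 - 316 = 39, and 00000100111 = 32 + 4 + 2 + 1 = 39 ✓



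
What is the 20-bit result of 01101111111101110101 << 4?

Original: 01101111111101110101 (decimal 458613)
Shift left by 4 positions
Append 4 zeros on the right and drop the 4 high bits that overflow the 20-bit width
Result: 11111111011101010000 (decimal 1046352)
Equivalent: 458613 << 4 = 458613 × 2^4 = 7337808, truncated to 20 bits = 1046352



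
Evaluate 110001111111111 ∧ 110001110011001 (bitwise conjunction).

AND: 1 only when both bits are 1
  110001111111111
& 110001110011001
-----------------
  110001110011001
Decimal: 25599 & 25497 = 25497



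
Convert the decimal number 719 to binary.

Using repeated division by 2:
719 ÷ 2 = 359 remainder 1
359 ÷ 2 = 179 remainder 1
179 ÷ 2 = 89 remainder 1
89 ÷ 2 = 44 remainder 1
44 ÷ 2 = 22 remainder 0
22 ÷ 2 = 11 remainder 0
11 ÷ 2 = 5 remainder 1
5 ÷ 2 = 2 remainder 1
2 ÷ 2 = 1 remainder 0
1 ÷ 2 = 0 remainder 1
Reading remainders bottom to top: 1011001111



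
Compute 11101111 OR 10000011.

OR: 1 when either bit is 1
  11101111
| 10000011
----------
  11101111
Decimal: 239 | 131 = 239



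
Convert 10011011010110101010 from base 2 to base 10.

Sum of powers of 2 for each 1-bit:
2^1 + 2^3 + 2^5 + 2^7 + 2^8 + 2^10 + 2^12 + 2^13 + 2^15 + 2^16 + 2^19
= 2 + 8 + 32 + 128 + 256 + 1024 + 4096 + 8192 + 32768 + 65536 + 524288
= 636330



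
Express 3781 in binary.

Using repeated division by 2:
3781 ÷ 2 = 1890 remainder 1
1890 ÷ 2 = 945 remainder 0
945 ÷ 2 = 472 remainder 1
472 ÷ 2 = 236 remainder 0
236 ÷ 2 = 118 remainder 0
118 ÷ 2 = 59 remainder 0
59 ÷ 2 = 29 remainder 1
29 ÷ 2 = 14 remainder 1
14 ÷ 2 = 7 remainder 0
7 ÷ 2 = 3 remainder 1
3 ÷ 2 = 1 remainder 1
1 ÷ 2 = 0 remainder 1
Reading remainders bottom to top: 111011000101



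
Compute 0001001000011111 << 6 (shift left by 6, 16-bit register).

Original: 0001001000011111 (decimal 4639)
Shift left by 6 positions
Append 6 zeros on the right and drop the 6 high bits that overflow the 16-bit width
Result: 1000011111000000 (decimal 34752)
Equivalent: 4639 << 6 = 4639 × 2^6 = 296896, truncated to 16 bits = 34752



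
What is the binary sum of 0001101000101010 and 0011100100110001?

Add column by column from the right: bit + bit + carry-in; write the sum mod 2, carry 1 when the sum is 2 or 3.
carry:  0111000001000000
        0001101000101010
+       0011100100110001
------------------------
       00101001101011011
(the carry out of the leftmost column, 0, becomes the leading bit)
Decimal check:
  0001101000101010 = 4096 + 2048 + 512 + 32 + 8 + 2 = 6698
  0011100100110001 = 8192 + 4096 + 2048 + 256 + 32 + 16 + 1 = 14641
  6698 + 14641 = 21339, and 00101001101011011 = 16384 + 4096 + 512 + 256 + 64 + 16 + 8 + 2 + 1 = 21339 ✓



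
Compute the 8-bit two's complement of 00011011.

Original: 00011011
Step 1 - Invert all bits: 11100100
Step 2 - Add 1: 11100101
Verification: 00011011 + 11100101 = 100000000; discarding the end carry (carry out of the top bit) leaves the 8-bit value 00000000, as required for x + (-x)



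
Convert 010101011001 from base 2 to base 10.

Sum of powers of 2 for each 1-bit:
2^0 + 2^3 + 2^4 + 2^6 + 2^8 + 2^10
= 1 + 8 + 16 + 64 + 256 + 1024
= 1369



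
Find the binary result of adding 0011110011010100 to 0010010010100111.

Add column by column from the right: bit + bit + carry-in; write the sum mod 2, carry 1 when the sum is 2 or 3.
carry:  0111100100001000
        0011110011010100
+       0010010010100111
------------------------
       00110000101111011
(the carry out of the leftmost column, 0, becomes the leading bit)
Decimal check:
  0011110011010100 = 8192 + 4096 + 2048 + 1024 + 128 + 64 + 16 + 4 = 15572
  0010010010100111 = 8192 + 1024 + 128 + 32 + 4 + 2 + 1 = 9383
  15572 + 9383 = 24955, and 00110000101111011 = 16384 + 8192 + 256 + 64 + 32 + 16 + 8 + 2 + 1 = 24955 ✓



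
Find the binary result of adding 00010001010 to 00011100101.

Add column by column from the right: bit + bit + carry-in; write the sum mod 2, carry 1 when the sum is 2 or 3.
carry:  00100000000
        00010001010
+       00011100101
-------------------
       000101101111
(the carry out of the leftmost column, 0, becomes the leading bit)
Decimal check:
  00010001010 = 128 + 8 + 2 = 138
  00011100101 = 128 + 64 + 32 + 4 + 1 = 229
  138 + 229 = 367, and 000101101111 = 256 + 64 + 32 + 8 + 4 + 2 + 1 = 367 ✓



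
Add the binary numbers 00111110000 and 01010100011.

Add column by column from the right: bit + bit + carry-in; write the sum mod 2, carry 1 when the sum is 2 or 3.
carry:  11111000000
        00111110000
+       01010100011
-------------------
       010010010011
(the carry out of the leftmost column, 0, becomes the leading bit)
Decimal check:
  00111110000 = 256 + 128 + 64 + 32 + 16 = 496
  01010100011 = 512 + 128 + 32 + 2 + 1 = 675
  496 + 675 = 1171, and 010010010011 = 1024 + 128 + 16 + 2 + 1 = 1171 ✓



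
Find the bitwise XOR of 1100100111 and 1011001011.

XOR: 1 when bits differ
  1100100111
^ 1011001011
------------
  0111101100
Decimal: 807 ^ 715 = 492



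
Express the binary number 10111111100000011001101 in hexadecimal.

Group into 4-bit nibbles from right:
  0101 = 5
  1111 = F
  1100 = C
  0000 = 0
  1100 = C
  1101 = D
Result: 5FC0CD



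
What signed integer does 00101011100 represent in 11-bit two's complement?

Binary: 00101011100
Sign bit: 0 (non-negative)
Read directly as an unsigned value:
00101011100 = 256 + 64 + 16 + 8 + 4 = 348
Value: 348



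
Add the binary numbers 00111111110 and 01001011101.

Add column by column from the right: bit + bit + carry-in; write the sum mod 2, carry 1 when the sum is 2 or 3.
carry:  11111111000
        00111111110
+       01001011101
-------------------
       010001011011
(the carry out of the leftmost column, 0, becomes the leading bit)
Decimal check:
  00111111110 = 256 + 128 + 64 + 32 + 16 + 8 + 4 + 2 = 510
  01001011101 = 512 + 64 + 16 + 8 + 4 + 1 = 605
  510 + 605 = 1115, and 010001011011 = 1024 + 64 + 16 + 8 + 2 + 1 = 1115 ✓



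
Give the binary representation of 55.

Using repeated division by 2:
55 ÷ 2 = 27 remainder 1
27 ÷ 2 = 13 remainder 1
13 ÷ 2 = 6 remainder 1
6 ÷ 2 = 3 remainder 0
3 ÷ 2 = 1 remainder 1
1 ÷ 2 = 0 remainder 1
Reading remainders bottom to top: 110111



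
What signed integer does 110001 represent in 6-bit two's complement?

Binary: 110001
Sign bit: 1 (negative)
Invert: 001110
Add 1:  001111
Magnitude: 001111 = 8 + 4 + 2 + 1 = 15
Value: -15



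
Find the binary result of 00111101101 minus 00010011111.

Method 1 - Direct subtraction (column by column from the right: bit − bit − borrow-in; if negative, add 2 and borrow 1 from the next column):
borrow: 00000111100
        00111101101
-       00010011111
-------------------
        00101001110

Method 2 - Add two's complement:
Two's complement of 00010011111: invert → 11101100000, add 1 → 11101100001
  00111101101
+ 11101100001
-------------
 100101001110  (end carry out of the top bit = 1)
Discarding the end carry: 00101001110
Decimal check:
  00111101101 = 256 + 128 + 64 + 32 + 8 + 4 + 1 = 493
  00010011111 = 128 + 16 + 8 + 4 + 2 + 1 = 159
  493 - 159 = 334, and 00101001110 = 256 + 64 + 8 + 4 + 2 = 334 ✓



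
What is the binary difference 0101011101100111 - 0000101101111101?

Method 1 - Direct subtraction (column by column from the right: bit − bit − borrow-in; if negative, add 2 and borrow 1 from the next column):
borrow: 0001011111110000
        0101011101100111
-       0000101101111101
------------------------
        0100101111101010

Method 2 - Add two's complement:
Two's complement of 0000101101111101: invert → 1111010010000010, add 1 → 1111010010000011
  0101011101100111
+ 1111010010000011
------------------
 10100101111101010  (end carry out of the top bit = 1)
Discarding the end carry: 0100101111101010
Decimal check:
  0101011101100111 = 16384 + 4096 + 1024 + 512 + 256 + 64 + 32 + 4 + 2 + 1 = 22375
  0000101101111101 = 2048 + 512 + 256 + 64 + 32 + 16 + 8 + 4 + 1 = 2941
  22375 - 2941 = 19434, and 0100101111101010 = 16384 + 2048 + 512 + 256 + 128 + 64 + 32 + 8 + 2 = 19434 ✓



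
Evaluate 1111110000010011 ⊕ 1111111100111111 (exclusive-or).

XOR: 1 when bits differ
  1111110000010011
^ 1111111100111111
------------------
  0000001100101100
Decimal: 64531 ^ 65343 = 812



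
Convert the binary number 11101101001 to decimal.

Sum of powers of 2 for each 1-bit:
2^0 + 2^3 + 2^5 + 2^6 + 2^8 + 2^9 + 2^10
= 1 + 8 + 32 + 64 + 256 + 512 + 1024
= 1897



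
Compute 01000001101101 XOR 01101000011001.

XOR: 1 when bits differ
  01000001101101
^ 01101000011001
----------------
  00101001110100
Decimal: 4205 ^ 6681 = 2676



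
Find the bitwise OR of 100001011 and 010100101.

OR: 1 when either bit is 1
  100001011
| 010100101
-----------
  110101111
Decimal: 267 | 165 = 431



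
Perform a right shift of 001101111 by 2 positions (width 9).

Original: 001101111 (decimal 111)
Shift right by 2 positions
Drop the 2 low bits; fill with zeros on the left
Result: 000011011 (decimal 27)
Equivalent: 111 >> 2 = 111 ÷ 2^2 = 27



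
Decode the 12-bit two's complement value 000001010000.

Binary: 000001010000
Sign bit: 0 (non-negative)
Read directly as an unsigned value:
000001010000 = 64 + 16 = 80
Value: 80



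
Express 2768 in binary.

Using repeated division by 2:
2768 ÷ 2 = 1384 remainder 0
1384 ÷ 2 = 692 remainder 0
692 ÷ 2 = 346 remainder 0
346 ÷ 2 = 173 remainder 0
173 ÷ 2 = 86 remainder 1
86 ÷ 2 = 43 remainder 0
43 ÷ 2 = 21 remainder 1
21 ÷ 2 = 10 remainder 1
10 ÷ 2 = 5 remainder 0
5 ÷ 2 = 2 remainder 1
2 ÷ 2 = 1 remainder 0
1 ÷ 2 = 0 remainder 1
Reading remainders bottom to top: 101011010000



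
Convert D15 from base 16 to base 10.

Expand by place value (powers of 16):
Digit values: D = 13
D15 = 13 × 16^2 + 1 × 16^1 + 5 × 16^0
= 13 × 256 + 1 × 16 + 5 × 1
= 3328 + 16 + 5
= 3349



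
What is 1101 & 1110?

AND: 1 only when both bits are 1
  1101
& 1110
------
  1100
Decimal: 13 & 14 = 12



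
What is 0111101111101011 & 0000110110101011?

AND: 1 only when both bits are 1
  0111101111101011
& 0000110110101011
------------------
  0000100110101011
Decimal: 31723 & 3499 = 2475



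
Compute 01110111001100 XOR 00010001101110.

XOR: 1 when bits differ
  01110111001100
^ 00010001101110
----------------
  01100110100010
Decimal: 7628 ^ 1134 = 6562



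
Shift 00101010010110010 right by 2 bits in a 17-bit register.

Original: 00101010010110010 (decimal 21682)
Shift right by 2 positions
Drop the 2 low bits; fill with zeros on the left
Result: 00001010100101100 (decimal 5420)
Equivalent: 21682 >> 2 = 21682 ÷ 2^2 = 5420



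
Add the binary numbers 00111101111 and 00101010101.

Add column by column from the right: bit + bit + carry-in; write the sum mod 2, carry 1 when the sum is 2 or 3.
carry:  01111111110
        00111101111
+       00101010101
-------------------
       001101000100
(the carry out of the leftmost column, 0, becomes the leading bit)
Decimal check:
  00111101111 = 256 + 128 + 64 + 32 + 8 + 4 + 2 + 1 = 495
  00101010101 = 256 + 64 + 16 + 4 + 1 = 341
  495 + 341 = 836, and 001101000100 = 512 + 256 + 64 + 4 = 836 ✓



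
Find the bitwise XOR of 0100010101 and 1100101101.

XOR: 1 when bits differ
  0100010101
^ 1100101101
------------
  1000111000
Decimal: 277 ^ 813 = 568



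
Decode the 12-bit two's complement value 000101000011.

Binary: 000101000011
Sign bit: 0 (non-negative)
Read directly as an unsigned value:
000101000011 = 256 + 64 + 2 + 1 = 323
Value: 323



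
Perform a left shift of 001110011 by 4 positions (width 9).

Original: 001110011 (decimal 115)
Shift left by 4 positions
Append 4 zeros on the right and drop the 4 high bits that overflow the 9-bit width
Result: 100110000 (decimal 304)
Equivalent: 115 << 4 = 115 × 2^4 = 1840, truncated to 9 bits = 304



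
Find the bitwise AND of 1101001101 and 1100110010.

AND: 1 only when both bits are 1
  1101001101
& 1100110010
------------
  1100000000
Decimal: 845 & 818 = 768



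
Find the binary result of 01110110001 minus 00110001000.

Method 1 - Direct subtraction (column by column from the right: bit − bit − borrow-in; if negative, add 2 and borrow 1 from the next column):
borrow: 00000010000
        01110110001
-       00110001000
-------------------
        01000101001

Method 2 - Add two's complement:
Two's complement of 00110001000: invert → 11001110111, add 1 → 11001111000
  01110110001
+ 11001111000
-------------
 101000101001  (end carry out of the top bit = 1)
Discarding the end carry: 01000101001
Decimal check:
  01110110001 = 512 + 256 + 128 + 32 + 16 + 1 = 945
  00110001000 = 256 + 128 + 8 = 392
  945 - 392 = 553, and 01000101001 = 512 + 32 + 8 + 1 = 553 ✓



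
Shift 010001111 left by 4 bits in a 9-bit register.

Original: 010001111 (decimal 143)
Shift left by 4 positions
Append 4 zeros on the right and drop the 4 high bits that overflow the 9-bit width
Result: 011110000 (decimal 240)
Equivalent: 143 << 4 = 143 × 2^4 = 2288, truncated to 9 bits = 240



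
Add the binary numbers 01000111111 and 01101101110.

Add column by column from the right: bit + bit + carry-in; write the sum mod 2, carry 1 when the sum is 2 or 3.
carry:  10011111100
        01000111111
+       01101101110
-------------------
       010110101101
(the carry out of the leftmost column, 0, becomes the leading bit)
Decimal check:
  01000111111 = 512 + 32 + 16 + 8 + 4 + 2 + 1 = 575
  01101101110 = 512 + 256 + 64 + 32 + 8 + 4 + 2 = 878
  575 + 878 = 1453, and 010110101101 = 1024 + 256 + 128 + 32 + 8 + 4 + 1 = 1453 ✓



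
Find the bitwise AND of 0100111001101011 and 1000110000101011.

AND: 1 only when both bits are 1
  0100111001101011
& 1000110000101011
------------------
  0000110000101011
Decimal: 20075 & 35883 = 3115



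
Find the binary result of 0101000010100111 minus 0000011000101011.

Method 1 - Direct subtraction (column by column from the right: bit − bit − borrow-in; if negative, add 2 and borrow 1 from the next column):
borrow: 0001110011110000
        0101000010100111
-       0000011000101011
------------------------
        0100101001111100

Method 2 - Add two's complement:
Two's complement of 0000011000101011: invert → 1111100111010100, add 1 → 1111100111010101
  0101000010100111
+ 1111100111010101
------------------
 10100101001111100  (end carry out of the top bit = 1)
Discarding the end carry: 0100101001111100
Decimal check:
  0101000010100111 = 16384 + 4096 + 128 + 32 + 4 + 2 + 1 = 20647
  0000011000101011 = 1024 + 512 + 32 + 8 + 2 + 1 = 1579
  20647 - 1579 = 19068, and 0100101001111100 = 16384 + 2048 + 512 + 64 + 32 + 16 + 8 + 4 = 19068 ✓



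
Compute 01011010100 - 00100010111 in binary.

Method 1 - Direct subtraction (column by column from the right: bit − bit − borrow-in; if negative, add 2 and borrow 1 from the next column):
borrow: 01001111110
        01011010100
-       00100010111
-------------------
        00110111101

Method 2 - Add two's complement:
Two's complement of 00100010111: invert → 11011101000, add 1 → 11011101001
  01011010100
+ 11011101001
-------------
 100110111101  (end carry out of the top bit = 1)
Discarding the end carry: 00110111101
Decimal check:
  01011010100 = 512 + 128 + 64 + 16 + 4 = 724
  00100010111 = 256 + 16 + 4 + 2 + 1 = 279
  724 - 279 = 445, and 00110111101 = 256 + 128 + 32 + 16 + 8 + 4 + 1 = 445 ✓



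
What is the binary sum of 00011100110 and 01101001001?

Add column by column from the right: bit + bit + carry-in; write the sum mod 2, carry 1 when the sum is 2 or 3.
carry:  11110000000
        00011100110
+       01101001001
-------------------
       010000101111
(the carry out of the leftmost column, 0, becomes the leading bit)
Decimal check:
  00011100110 = 128 + 64 + 32 + 4 + 2 = 230
  01101001001 = 512 + 256 + 64 + 8 + 1 = 841
  230 + 841 = 1071, and 010000101111 = 1024 + 32 + 8 + 4 + 2 + 1 = 1071 ✓



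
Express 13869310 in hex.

Using repeated division by 16 (digits 10–15 are A–F):
13869310 ÷ 16 = 866831 remainder 14 (E)
866831 ÷ 16 = 54176 remainder 15 (F)
54176 ÷ 16 = 3386 remainder 0
3386 ÷ 16 = 211 remainder 10 (A)
211 ÷ 16 = 13 remainder 3
13 ÷ 16 = 0 remainder 13 (D)
Reading remainders bottom to top: D3A0FE



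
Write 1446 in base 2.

Using repeated division by 2:
1446 ÷ 2 = 723 remainder 0
723 ÷ 2 = 361 remainder 1
361 ÷ 2 = 180 remainder 1
180 ÷ 2 = 90 remainder 0
90 ÷ 2 = 45 remainder 0
45 ÷ 2 = 22 remainder 1
22 ÷ 2 = 11 remainder 0
11 ÷ 2 = 5 remainder 1
5 ÷ 2 = 2 remainder 1
2 ÷ 2 = 1 remainder 0
1 ÷ 2 = 0 remainder 1
Reading remainders bottom to top: 10110100110



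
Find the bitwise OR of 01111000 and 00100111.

OR: 1 when either bit is 1
  01111000
| 00100111
----------
  01111111
Decimal: 120 | 39 = 127



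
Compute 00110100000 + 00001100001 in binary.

Add column by column from the right: bit + bit + carry-in; write the sum mod 2, carry 1 when the sum is 2 or 3.
carry:  01111000000
        00110100000
+       00001100001
-------------------
       001000000001
(the carry out of the leftmost column, 0, becomes the leading bit)
Decimal check:
  00110100000 = 256 + 128 + 32 = 416
  00001100001 = 64 + 32 + 1 = 97
  416 + 97 = 513, and 001000000001 = 512 + 1 = 513 ✓



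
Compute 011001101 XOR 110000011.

XOR: 1 when bits differ
  011001101
^ 110000011
-----------
  101001110
Decimal: 205 ^ 387 = 334



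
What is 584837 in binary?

Using repeated division by 2:
584837 ÷ 2 = 292418 remainder 1
292418 ÷ 2 = 146209 remainder 0
146209 ÷ 2 = 73104 remainder 1
73104 ÷ 2 = 36552 remainder 0
36552 ÷ 2 = 18276 remainder 0
18276 ÷ 2 = 9138 remainder 0
9138 ÷ 2 = 4569 remainder 0
4569 ÷ 2 = 2284 remainder 1
2284 ÷ 2 = 1142 remainder 0
1142 ÷ 2 = 571 remainder 0
571 ÷ 2 = 285 remainder 1
285 ÷ 2 = 142 remainder 1
142 ÷ 2 = 71 remainder 0
71 ÷ 2 = 35 remainder 1
35 ÷ 2 = 17 remainder 1
17 ÷ 2 = 8 remainder 1
8 ÷ 2 = 4 remainder 0
4 ÷ 2 = 2 remainder 0
2 ÷ 2 = 1 remainder 0
1 ÷ 2 = 0 remainder 1
Reading remainders bottom to top: 10001110110010000101



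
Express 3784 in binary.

Using repeated division by 2:
3784 ÷ 2 = 1892 remainder 0
1892 ÷ 2 = 946 remainder 0
946 ÷ 2 = 473 remainder 0
473 ÷ 2 = 236 remainder 1
236 ÷ 2 = 118 remainder 0
118 ÷ 2 = 59 remainder 0
59 ÷ 2 = 29 remainder 1
29 ÷ 2 = 14 remainder 1
14 ÷ 2 = 7 remainder 0
7 ÷ 2 = 3 remainder 1
3 ÷ 2 = 1 remainder 1
1 ÷ 2 = 0 remainder 1
Reading remainders bottom to top: 111011001000



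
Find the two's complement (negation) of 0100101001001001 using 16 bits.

Original: 0100101001001001
Step 1 - Invert all bits: 1011010110110110
Step 2 - Add 1: 1011010110110111
Verification: 0100101001001001 + 1011010110110111 = 10000000000000000; discarding the end carry (carry out of the top bit) leaves the 16-bit value 0000000000000000, as required for x + (-x)



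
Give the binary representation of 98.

Using repeated division by 2:
98 ÷ 2 = 49 remainder 0
49 ÷ 2 = 24 remainder 1
24 ÷ 2 = 12 remainder 0
12 ÷ 2 = 6 remainder 0
6 ÷ 2 = 3 remainder 0
3 ÷ 2 = 1 remainder 1
1 ÷ 2 = 0 remainder 1
Reading remainders bottom to top: 1100010



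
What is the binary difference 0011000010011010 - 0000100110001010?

Method 1 - Direct subtraction (column by column from the right: bit − bit − borrow-in; if negative, add 2 and borrow 1 from the next column):
borrow: 0001111000000000
        0011000010011010
-       0000100110001010
------------------------
        0010011100010000

Method 2 - Add two's complement:
Two's complement of 0000100110001010: invert → 1111011001110101, add 1 → 1111011001110110
  0011000010011010
+ 1111011001110110
------------------
 10010011100010000  (end carry out of the top bit = 1)
Discarding the end carry: 0010011100010000
Decimal check:
  0011000010011010 = 8192 + 4096 + 128 + 16 + 8 + 2 = 12442
  0000100110001010 = 2048 + 256 + 128 + 8 + 2 = 2442
  12442 - 2442 = 10000, and 0010011100010000 = 8192 + 1024 + 512 + 256 + 16 = 10000 ✓



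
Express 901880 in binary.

Using repeated division by 2:
901880 ÷ 2 = 450940 remainder 0
450940 ÷ 2 = 225470 remainder 0
225470 ÷ 2 = 112735 remainder 0
112735 ÷ 2 = 56367 remainder 1
56367 ÷ 2 = 28183 remainder 1
28183 ÷ 2 = 14091 remainder 1
14091 ÷ 2 = 7045 remainder 1
7045 ÷ 2 = 3522 remainder 1
3522 ÷ 2 = 1761 remainder 0
1761 ÷ 2 = 880 remainder 1
880 ÷ 2 = 440 remainder 0
440 ÷ 2 = 220 remainder 0
220 ÷ 2 = 110 remainder 0
110 ÷ 2 = 55 remainder 0
55 ÷ 2 = 27 remainder 1
27 ÷ 2 = 13 remainder 1
13 ÷ 2 = 6 remainder 1
6 ÷ 2 = 3 remainder 0
3 ÷ 2 = 1 remainder 1
1 ÷ 2 = 0 remainder 1
Reading remainders bottom to top: 11011100001011111000



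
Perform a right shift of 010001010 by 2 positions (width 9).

Original: 010001010 (decimal 138)
Shift right by 2 positions
Drop the 2 low bits; fill with zeros on the left
Result: 000100010 (decimal 34)
Equivalent: 138 >> 2 = 138 ÷ 2^2 = 34



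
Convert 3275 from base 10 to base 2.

Using repeated division by 2:
3275 ÷ 2 = 1637 remainder 1
1637 ÷ 2 = 818 remainder 1
818 ÷ 2 = 409 remainder 0
409 ÷ 2 = 204 remainder 1
204 ÷ 2 = 102 remainder 0
102 ÷ 2 = 51 remainder 0
51 ÷ 2 = 25 remainder 1
25 ÷ 2 = 12 remainder 1
12 ÷ 2 = 6 remainder 0
6 ÷ 2 = 3 remainder 0
3 ÷ 2 = 1 remainder 1
1 ÷ 2 = 0 remainder 1
Reading remainders bottom to top: 110011001011



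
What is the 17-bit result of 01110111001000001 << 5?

Original: 01110111001000001 (decimal 60993)
Shift left by 5 positions
Append 5 zeros on the right and drop the 5 high bits that overflow the 17-bit width
Result: 11100100000100000 (decimal 116768)
Equivalent: 60993 << 5 = 60993 × 2^5 = 1951776, truncated to 17 bits = 116768



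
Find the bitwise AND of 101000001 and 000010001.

AND: 1 only when both bits are 1
  101000001
& 000010001
-----------
  000000001
Decimal: 321 & 17 = 1



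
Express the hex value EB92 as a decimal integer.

Expand by place value (powers of 16):
Digit values: E = 14, B = 11
EB92 = 14 × 16^3 + 11 × 16^2 + 9 × 16^1 + 2 × 16^0
= 14 × 4096 + 11 × 256 + 9 × 16 + 2 × 1
= 57344 + 2816 + 144 + 2
= 60306



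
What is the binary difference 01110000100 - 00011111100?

Method 1 - Direct subtraction (column by column from the right: bit − bit − borrow-in; if negative, add 2 and borrow 1 from the next column):
borrow: 00111110000
        01110000100
-       00011111100
-------------------
        01010001000

Method 2 - Add two's complement:
Two's complement of 00011111100: invert → 11100000011, add 1 → 11100000100
  01110000100
+ 11100000100
-------------
 101010001000  (end carry out of the top bit = 1)
Discarding the end carry: 01010001000
Decimal check:
  01110000100 = 512 + 256 + 128 + 4 = 900
  00011111100 = 128 + 64 + 32 + 16 + 8 + 4 = 252
  900 - 252 = 648, and 01010001000 = 512 + 128 + 8 = 648 ✓



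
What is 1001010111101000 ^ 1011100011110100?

XOR: 1 when bits differ
  1001010111101000
^ 1011100011110100
------------------
  0010110100011100
Decimal: 38376 ^ 47348 = 11548



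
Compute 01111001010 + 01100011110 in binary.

Add column by column from the right: bit + bit + carry-in; write the sum mod 2, carry 1 when the sum is 2 or 3.
carry:  11000111100
        01111001010
+       01100011110
-------------------
       011011101000
(the carry out of the leftmost column, 0, becomes the leading bit)
Decimal check:
  01111001010 = 512 + 256 + 128 + 64 + 8 + 2 = 970
  01100011110 = 512 + 256 + 16 + 8 + 4 + 2 = 798
  970 + 798 = 1768, and 011011101000 = 1024 + 512 + 128 + 64 + 32 + 8 = 1768 ✓



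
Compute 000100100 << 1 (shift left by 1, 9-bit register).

Original: 000100100 (decimal 36)
Shift left by 1 position
Append 1 zero on the right
Result: 001001000 (decimal 72)
Equivalent: 36 << 1 = 36 × 2^1 = 72



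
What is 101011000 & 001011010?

AND: 1 only when both bits are 1
  101011000
& 001011010
-----------
  001011000
Decimal: 344 & 90 = 88



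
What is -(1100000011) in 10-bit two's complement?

Original (sign bit 1, negative): 1100000011
Step 1 - Invert all bits: 0011111100
Step 2 - Add 1: 0011111101
Verification: 1100000011 + 0011111101 = 10000000000; discarding the end carry (carry out of the top bit) leaves the 10-bit value 0000000000, as required for x + (-x)

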